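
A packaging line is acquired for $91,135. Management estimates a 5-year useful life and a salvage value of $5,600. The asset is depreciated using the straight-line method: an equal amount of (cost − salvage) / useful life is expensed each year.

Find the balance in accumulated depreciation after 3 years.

$51,321

Depreciable base = $91,135 − $5,600 = $85,535.
Annual expense = $85,535 / 5 = $17,107.
End of year 1: book value $74,028.
End of year 2: book value $56,921.
End of year 3: book value $39,814.
Accumulated through year 3 = $91,135 − $39,814 = $51,321.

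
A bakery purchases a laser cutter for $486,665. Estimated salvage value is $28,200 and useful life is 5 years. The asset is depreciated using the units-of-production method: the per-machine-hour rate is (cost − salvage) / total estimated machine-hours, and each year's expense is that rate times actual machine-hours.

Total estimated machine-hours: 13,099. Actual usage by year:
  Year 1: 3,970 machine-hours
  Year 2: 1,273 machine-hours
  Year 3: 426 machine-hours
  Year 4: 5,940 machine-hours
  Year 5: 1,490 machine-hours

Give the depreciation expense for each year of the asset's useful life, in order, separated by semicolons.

$138,950; $44,555; $14,910; $207,900; $52,150

Depreciable base = $486,665 − $28,200 = $458,465.
Rate = $458,465 / 13,099 machine-hours = $35 per machine-hour.
Year 1: 3,970 × $35 = $138,950. Book value $347,715.
Year 2: 1,273 × $35 = $44,555. Book value $303,160.
Year 3: 426 × $35 = $14,910. Book value $288,250.
Year 4: 5,940 × $35 = $207,900. Book value $80,350.
Year 5: 1,490 × $35 = $52,150. Book value $28,200.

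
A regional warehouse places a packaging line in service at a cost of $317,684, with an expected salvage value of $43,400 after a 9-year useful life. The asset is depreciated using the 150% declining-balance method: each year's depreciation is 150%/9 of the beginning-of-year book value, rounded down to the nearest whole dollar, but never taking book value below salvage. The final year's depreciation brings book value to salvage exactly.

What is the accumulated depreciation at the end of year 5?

Depreciable base = $317,684 − $43,400 = $274,284.
Year 1: ⌊$317,684 × 150%/9⌋ = $52,947. Book value $264,737.
Year 2: ⌊$264,737 × 150%/9⌋ = $44,122. Book value $220,615.
Year 3: ⌊$220,615 × 150%/9⌋ = $36,769. Book value $183,846.
Year 4: ⌊$183,846 × 150%/9⌋ = $30,641. Book value $153,205.
Year 5: ⌊$153,205 × 150%/9⌋ = $25,534. Book value $127,671.
Accumulated through year 5 = $317,684 − $127,671 = $190,013.

$190,013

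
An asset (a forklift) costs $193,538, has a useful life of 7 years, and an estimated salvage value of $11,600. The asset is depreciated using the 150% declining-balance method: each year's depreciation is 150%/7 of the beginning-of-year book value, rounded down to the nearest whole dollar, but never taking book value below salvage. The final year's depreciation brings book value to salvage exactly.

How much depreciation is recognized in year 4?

Depreciable base = $193,538 − $11,600 = $181,938.
Year 1: ⌊$193,538 × 150%/7⌋ = $41,472. Book value $152,066.
Year 2: ⌊$152,066 × 150%/7⌋ = $32,585. Book value $119,481.
Year 3: ⌊$119,481 × 150%/7⌋ = $25,603. Book value $93,878.
Year 4: ⌊$93,878 × 150%/7⌋ = $20,116. Book value $73,762.

$20,116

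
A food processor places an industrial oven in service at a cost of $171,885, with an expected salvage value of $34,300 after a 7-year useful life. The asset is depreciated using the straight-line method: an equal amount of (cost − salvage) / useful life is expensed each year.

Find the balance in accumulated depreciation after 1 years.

$19,655

Depreciable base = $171,885 − $34,300 = $137,585.
Annual expense = $137,585 / 7 = $19,655.
End of year 1: book value $152,230.
Accumulated through year 1 = $171,885 − $152,230 = $19,655.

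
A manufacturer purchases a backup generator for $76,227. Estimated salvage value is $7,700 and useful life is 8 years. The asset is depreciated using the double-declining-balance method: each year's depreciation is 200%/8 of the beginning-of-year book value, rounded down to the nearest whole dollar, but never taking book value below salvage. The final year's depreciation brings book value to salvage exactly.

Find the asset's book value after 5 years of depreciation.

Depreciable base = $76,227 − $7,700 = $68,527.
Year 1: ⌊$76,227 × 200%/8⌋ = $19,056. Book value $57,171.
Year 2: ⌊$57,171 × 200%/8⌋ = $14,292. Book value $42,879.
Year 3: ⌊$42,879 × 200%/8⌋ = $10,719. Book value $32,160.
Year 4: ⌊$32,160 × 200%/8⌋ = $8,040. Book value $24,120.
Year 5: ⌊$24,120 × 200%/8⌋ = $6,030. Book value $18,090.

$18,090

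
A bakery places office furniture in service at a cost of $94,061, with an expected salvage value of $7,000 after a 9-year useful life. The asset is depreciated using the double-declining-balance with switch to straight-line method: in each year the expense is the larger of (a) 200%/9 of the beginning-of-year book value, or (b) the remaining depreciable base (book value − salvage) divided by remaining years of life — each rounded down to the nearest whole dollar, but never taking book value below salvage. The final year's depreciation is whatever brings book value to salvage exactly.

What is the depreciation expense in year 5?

Depreciable base = $94,061 − $7,000 = $87,061.
Year 1: DB = ⌊$94,061 × 200%/9⌋ = $20,902; SL = ⌊$87,061/9⌋ = $9,673 → take DB $20,902. Book value $73,159.
Year 2: DB = ⌊$73,159 × 200%/9⌋ = $16,257; SL = ⌊$66,159/8⌋ = $8,269 → take DB $16,257. Book value $56,902.
Year 3: DB = ⌊$56,902 × 200%/9⌋ = $12,644; SL = ⌊$49,902/7⌋ = $7,128 → take DB $12,644. Book value $44,258.
Year 4: DB = ⌊$44,258 × 200%/9⌋ = $9,835; SL = ⌊$37,258/6⌋ = $6,209 → take DB $9,835. Book value $34,423.
Year 5: DB = ⌊$34,423 × 200%/9⌋ = $7,649; SL = ⌊$27,423/5⌋ = $5,484 → take DB $7,649. Book value $26,774.

$7,649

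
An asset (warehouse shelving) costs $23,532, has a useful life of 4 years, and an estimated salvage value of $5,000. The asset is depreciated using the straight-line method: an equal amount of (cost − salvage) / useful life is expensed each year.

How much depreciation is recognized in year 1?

Depreciable base = $23,532 − $5,000 = $18,532.
Annual expense = $18,532 / 4 = $4,633.

$4,633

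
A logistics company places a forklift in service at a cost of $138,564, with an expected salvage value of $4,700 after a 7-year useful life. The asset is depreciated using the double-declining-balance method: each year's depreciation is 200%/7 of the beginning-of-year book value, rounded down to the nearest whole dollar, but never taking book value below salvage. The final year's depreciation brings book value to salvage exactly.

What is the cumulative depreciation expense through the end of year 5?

$112,799

Depreciable base = $138,564 − $4,700 = $133,864.
Year 1: ⌊$138,564 × 200%/7⌋ = $39,589. Book value $98,975.
Year 2: ⌊$98,975 × 200%/7⌋ = $28,278. Book value $70,697.
Year 3: ⌊$70,697 × 200%/7⌋ = $20,199. Book value $50,498.
Year 4: ⌊$50,498 × 200%/7⌋ = $14,428. Book value $36,070.
Year 5: ⌊$36,070 × 200%/7⌋ = $10,305. Book value $25,765.
Accumulated through year 5 = $138,564 − $25,765 = $112,799.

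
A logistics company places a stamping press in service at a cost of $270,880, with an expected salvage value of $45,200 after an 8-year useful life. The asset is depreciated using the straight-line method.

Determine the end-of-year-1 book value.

$242,670

Depreciable base = $270,880 − $45,200 = $225,680.
Annual expense = $225,680 / 8 = $28,210.
End of year 1: book value $242,670.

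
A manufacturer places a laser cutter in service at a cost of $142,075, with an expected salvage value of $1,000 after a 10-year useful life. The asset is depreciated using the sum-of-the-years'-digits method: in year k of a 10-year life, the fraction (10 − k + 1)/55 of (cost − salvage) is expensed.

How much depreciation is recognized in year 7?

$10,260

Depreciable base = $142,075 − $1,000 = $141,075.
Sum of the years' digits = 10+9+8+7+6+5+4+3+2+1 = 55.
Year 1: $141,075 × 10/55 = $25,650. Book value $116,425.
Year 2: $141,075 × 9/55 = $23,085. Book value $93,340.
Year 3: $141,075 × 8/55 = $20,520. Book value $72,820.
Year 4: $141,075 × 7/55 = $17,955. Book value $54,865.
Year 5: $141,075 × 6/55 = $15,390. Book value $39,475.
Year 6: $141,075 × 5/55 = $12,825. Book value $26,650.
Year 7: $141,075 × 4/55 = $10,260. Book value $16,390.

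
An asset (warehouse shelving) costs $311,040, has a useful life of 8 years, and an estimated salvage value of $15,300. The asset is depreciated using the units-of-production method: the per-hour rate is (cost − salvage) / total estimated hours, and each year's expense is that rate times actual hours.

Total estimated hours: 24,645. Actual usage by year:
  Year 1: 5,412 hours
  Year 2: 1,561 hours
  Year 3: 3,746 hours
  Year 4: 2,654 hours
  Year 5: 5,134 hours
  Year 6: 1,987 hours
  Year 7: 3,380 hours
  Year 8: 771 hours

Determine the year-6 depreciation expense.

$23,844

Depreciable base = $311,040 − $15,300 = $295,740.
Rate = $295,740 / 24,645 hours = $12 per hour.
Year 1: 5,412 × $12 = $64,944. Book value $246,096.
Year 2: 1,561 × $12 = $18,732. Book value $227,364.
Year 3: 3,746 × $12 = $44,952. Book value $182,412.
Year 4: 2,654 × $12 = $31,848. Book value $150,564.
Year 5: 5,134 × $12 = $61,608. Book value $88,956.
Year 6: 1,987 × $12 = $23,844. Book value $65,112.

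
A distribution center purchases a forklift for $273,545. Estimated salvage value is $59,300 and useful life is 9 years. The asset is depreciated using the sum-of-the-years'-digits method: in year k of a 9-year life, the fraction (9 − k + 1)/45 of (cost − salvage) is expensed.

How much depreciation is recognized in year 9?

Depreciable base = $273,545 − $59,300 = $214,245.
Sum of the years' digits = 9+8+7+6+5+4+3+2+1 = 45.
Year 1: $214,245 × 9/45 = $42,849. Book value $230,696.
Year 2: $214,245 × 8/45 = $38,088. Book value $192,608.
Year 3: $214,245 × 7/45 = $33,327. Book value $159,281.
Year 4: $214,245 × 6/45 = $28,566. Book value $130,715.
Year 5: $214,245 × 5/45 = $23,805. Book value $106,910.
Year 6: $214,245 × 4/45 = $19,044. Book value $87,866.
Year 7: $214,245 × 3/45 = $14,283. Book value $73,583.
Year 8: $214,245 × 2/45 = $9,522. Book value $64,061.
Year 9: $214,245 × 1/45 = $4,761. Book value $59,300.

$4,761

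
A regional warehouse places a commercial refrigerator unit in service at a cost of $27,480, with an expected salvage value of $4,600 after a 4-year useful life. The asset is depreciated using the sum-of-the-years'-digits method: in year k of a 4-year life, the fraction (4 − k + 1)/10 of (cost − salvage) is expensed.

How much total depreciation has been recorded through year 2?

Depreciable base = $27,480 − $4,600 = $22,880.
Sum of the years' digits = 4+3+2+1 = 10.
Year 1: $22,880 × 4/10 = $9,152. Book value $18,328.
Year 2: $22,880 × 3/10 = $6,864. Book value $11,464.
Accumulated through year 2 = $27,480 − $11,464 = $16,016.

$16,016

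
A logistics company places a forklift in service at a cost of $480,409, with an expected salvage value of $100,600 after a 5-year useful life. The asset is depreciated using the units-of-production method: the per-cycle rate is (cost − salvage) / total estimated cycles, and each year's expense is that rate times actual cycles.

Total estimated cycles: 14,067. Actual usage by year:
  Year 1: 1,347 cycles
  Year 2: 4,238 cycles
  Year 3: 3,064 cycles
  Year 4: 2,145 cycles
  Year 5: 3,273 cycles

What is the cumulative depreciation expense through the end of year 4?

Depreciable base = $480,409 − $100,600 = $379,809.
Rate = $379,809 / 14,067 cycles = $27 per cycle.
Year 1: 1,347 × $27 = $36,369. Book value $444,040.
Year 2: 4,238 × $27 = $114,426. Book value $329,614.
Year 3: 3,064 × $27 = $82,728. Book value $246,886.
Year 4: 2,145 × $27 = $57,915. Book value $188,971.
Accumulated through year 4 = $480,409 − $188,971 = $291,438.

$291,438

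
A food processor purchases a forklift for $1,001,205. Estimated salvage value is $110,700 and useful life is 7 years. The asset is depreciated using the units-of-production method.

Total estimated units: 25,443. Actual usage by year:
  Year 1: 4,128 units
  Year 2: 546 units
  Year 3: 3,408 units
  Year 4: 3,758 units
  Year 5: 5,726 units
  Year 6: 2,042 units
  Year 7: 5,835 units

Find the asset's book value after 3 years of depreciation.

$718,335

Depreciable base = $1,001,205 − $110,700 = $890,505.
Rate = $890,505 / 25,443 units = $35 per unit.
Year 1: 4,128 × $35 = $144,480. Book value $856,725.
Year 2: 546 × $35 = $19,110. Book value $837,615.
Year 3: 3,408 × $35 = $119,280. Book value $718,335.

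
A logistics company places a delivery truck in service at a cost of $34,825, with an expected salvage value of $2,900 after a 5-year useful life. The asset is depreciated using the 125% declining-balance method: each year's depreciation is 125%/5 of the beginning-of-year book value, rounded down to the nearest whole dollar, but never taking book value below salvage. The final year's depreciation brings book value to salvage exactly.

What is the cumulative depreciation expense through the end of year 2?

$15,235

Depreciable base = $34,825 − $2,900 = $31,925.
Year 1: ⌊$34,825 × 125%/5⌋ = $8,706. Book value $26,119.
Year 2: ⌊$26,119 × 125%/5⌋ = $6,529. Book value $19,590.
Accumulated through year 2 = $34,825 − $19,590 = $15,235.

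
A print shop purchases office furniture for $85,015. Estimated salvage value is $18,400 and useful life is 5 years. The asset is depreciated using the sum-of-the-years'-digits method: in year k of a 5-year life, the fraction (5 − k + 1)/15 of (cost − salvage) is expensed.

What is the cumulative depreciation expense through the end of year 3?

Depreciable base = $85,015 − $18,400 = $66,615.
Sum of the years' digits = 5+4+3+2+1 = 15.
Year 1: $66,615 × 5/15 = $22,205. Book value $62,810.
Year 2: $66,615 × 4/15 = $17,764. Book value $45,046.
Year 3: $66,615 × 3/15 = $13,323. Book value $31,723.
Accumulated through year 3 = $85,015 − $31,723 = $53,292.

$53,292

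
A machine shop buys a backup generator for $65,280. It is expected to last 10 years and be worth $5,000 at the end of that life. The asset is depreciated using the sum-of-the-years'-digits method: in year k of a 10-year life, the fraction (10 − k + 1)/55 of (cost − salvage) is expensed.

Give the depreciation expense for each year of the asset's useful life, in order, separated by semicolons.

Depreciable base = $65,280 − $5,000 = $60,280.
Sum of the years' digits = 10+9+8+7+6+5+4+3+2+1 = 55.
Year 1: $60,280 × 10/55 = $10,960. Book value $54,320.
Year 2: $60,280 × 9/55 = $9,864. Book value $44,456.
Year 3: $60,280 × 8/55 = $8,768. Book value $35,688.
Year 4: $60,280 × 7/55 = $7,672. Book value $28,016.
Year 5: $60,280 × 6/55 = $6,576. Book value $21,440.
Year 6: $60,280 × 5/55 = $5,480. Book value $15,960.
Year 7: $60,280 × 4/55 = $4,384. Book value $11,576.
Year 8: $60,280 × 3/55 = $3,288. Book value $8,288.
Year 9: $60,280 × 2/55 = $2,192. Book value $6,096.
Year 10: $60,280 × 1/55 = $1,096. Book value $5,000.

$10,960; $9,864; $8,768; $7,672; $6,576; $5,480; $4,384; $3,288; $2,192; $1,096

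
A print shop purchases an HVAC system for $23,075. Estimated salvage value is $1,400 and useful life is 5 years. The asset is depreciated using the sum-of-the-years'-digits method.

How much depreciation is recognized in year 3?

$4,335

Depreciable base = $23,075 − $1,400 = $21,675.
Sum of the years' digits = 5+4+3+2+1 = 15.
Year 1: $21,675 × 5/15 = $7,225. Book value $15,850.
Year 2: $21,675 × 4/15 = $5,780. Book value $10,070.
Year 3: $21,675 × 3/15 = $4,335. Book value $5,735.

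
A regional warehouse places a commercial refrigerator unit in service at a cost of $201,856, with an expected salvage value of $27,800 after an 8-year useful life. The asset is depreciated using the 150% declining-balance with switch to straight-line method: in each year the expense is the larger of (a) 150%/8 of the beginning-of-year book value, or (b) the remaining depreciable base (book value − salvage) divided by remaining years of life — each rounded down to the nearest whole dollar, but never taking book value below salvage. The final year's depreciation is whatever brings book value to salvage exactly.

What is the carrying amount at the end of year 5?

Depreciable base = $201,856 − $27,800 = $174,056.
Year 1: DB = ⌊$201,856 × 150%/8⌋ = $37,848; SL = ⌊$174,056/8⌋ = $21,757 → take DB $37,848. Book value $164,008.
Year 2: DB = ⌊$164,008 × 150%/8⌋ = $30,751; SL = ⌊$136,208/7⌋ = $19,458 → take DB $30,751. Book value $133,257.
Year 3: DB = ⌊$133,257 × 150%/8⌋ = $24,985; SL = ⌊$105,457/6⌋ = $17,576 → take DB $24,985. Book value $108,272.
Year 4: DB = ⌊$108,272 × 150%/8⌋ = $20,301; SL = ⌊$80,472/5⌋ = $16,094 → take DB $20,301. Book value $87,971.
Year 5: DB = ⌊$87,971 × 150%/8⌋ = $16,494; SL = ⌊$60,171/4⌋ = $15,042 → take DB $16,494. Book value $71,477.

$71,477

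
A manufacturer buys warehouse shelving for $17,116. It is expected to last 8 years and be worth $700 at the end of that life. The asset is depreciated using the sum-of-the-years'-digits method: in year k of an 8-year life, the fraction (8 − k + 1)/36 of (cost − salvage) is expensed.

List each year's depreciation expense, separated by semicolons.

$3,648; $3,192; $2,736; $2,280; $1,824; $1,368; $912; $456

Depreciable base = $17,116 − $700 = $16,416.
Sum of the years' digits = 8+7+6+5+4+3+2+1 = 36.
Year 1: $16,416 × 8/36 = $3,648. Book value $13,468.
Year 2: $16,416 × 7/36 = $3,192. Book value $10,276.
Year 3: $16,416 × 6/36 = $2,736. Book value $7,540.
Year 4: $16,416 × 5/36 = $2,280. Book value $5,260.
Year 5: $16,416 × 4/36 = $1,824. Book value $3,436.
Year 6: $16,416 × 3/36 = $1,368. Book value $2,068.
Year 7: $16,416 × 2/36 = $912. Book value $1,156.
Year 8: $16,416 × 1/36 = $456. Book value $700.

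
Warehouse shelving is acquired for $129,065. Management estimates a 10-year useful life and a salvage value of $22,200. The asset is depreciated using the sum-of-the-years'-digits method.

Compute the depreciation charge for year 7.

Depreciable base = $129,065 − $22,200 = $106,865.
Sum of the years' digits = 10+9+8+7+6+5+4+3+2+1 = 55.
Year 1: $106,865 × 10/55 = $19,430. Book value $109,635.
Year 2: $106,865 × 9/55 = $17,487. Book value $92,148.
Year 3: $106,865 × 8/55 = $15,544. Book value $76,604.
Year 4: $106,865 × 7/55 = $13,601. Book value $63,003.
Year 5: $106,865 × 6/55 = $11,658. Book value $51,345.
Year 6: $106,865 × 5/55 = $9,715. Book value $41,630.
Year 7: $106,865 × 4/55 = $7,772. Book value $33,858.

$7,772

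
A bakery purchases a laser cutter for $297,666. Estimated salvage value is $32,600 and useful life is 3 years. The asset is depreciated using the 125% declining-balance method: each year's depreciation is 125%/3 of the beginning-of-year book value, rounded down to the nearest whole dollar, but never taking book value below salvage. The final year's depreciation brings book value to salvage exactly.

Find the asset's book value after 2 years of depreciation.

Depreciable base = $297,666 − $32,600 = $265,066.
Year 1: ⌊$297,666 × 125%/3⌋ = $124,027. Book value $173,639.
Year 2: ⌊$173,639 × 125%/3⌋ = $72,349. Book value $101,290.

$101,290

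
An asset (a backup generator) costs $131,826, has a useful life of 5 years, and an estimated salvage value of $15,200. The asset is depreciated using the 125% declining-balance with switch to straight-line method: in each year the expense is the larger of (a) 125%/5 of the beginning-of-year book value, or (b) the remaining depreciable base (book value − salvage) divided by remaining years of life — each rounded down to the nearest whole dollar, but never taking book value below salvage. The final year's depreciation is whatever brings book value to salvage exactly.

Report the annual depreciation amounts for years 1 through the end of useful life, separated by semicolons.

Depreciable base = $131,826 − $15,200 = $116,626.
Year 1: DB = ⌊$131,826 × 125%/5⌋ = $32,956; SL = ⌊$116,626/5⌋ = $23,325 → take DB $32,956. Book value $98,870.
Year 2: DB = ⌊$98,870 × 125%/5⌋ = $24,717; SL = ⌊$83,670/4⌋ = $20,917 → take DB $24,717. Book value $74,153.
Year 3: DB = ⌊$74,153 × 125%/5⌋ = $18,538; SL = ⌊$58,953/3⌋ = $19,651 → take SL $19,651. Book value $54,502.
Year 4: DB = ⌊$54,502 × 125%/5⌋ = $13,625; SL = ⌊$39,302/2⌋ = $19,651 → take SL $19,651. Book value $34,851.
Year 5 (final): $34,851 − $15,200 = $19,651. Book value $15,200.

$32,956; $24,717; $19,651; $19,651; $19,651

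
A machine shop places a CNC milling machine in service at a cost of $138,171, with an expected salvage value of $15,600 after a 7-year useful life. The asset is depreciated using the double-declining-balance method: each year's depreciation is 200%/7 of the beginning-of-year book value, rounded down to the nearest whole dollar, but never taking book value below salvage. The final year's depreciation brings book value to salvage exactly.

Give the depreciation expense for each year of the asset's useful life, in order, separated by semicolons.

$39,477; $28,198; $20,141; $14,387; $10,276; $7,340; $2,752

Depreciable base = $138,171 − $15,600 = $122,571.
Year 1: ⌊$138,171 × 200%/7⌋ = $39,477. Book value $98,694.
Year 2: ⌊$98,694 × 200%/7⌋ = $28,198. Book value $70,496.
Year 3: ⌊$70,496 × 200%/7⌋ = $20,141. Book value $50,355.
Year 4: ⌊$50,355 × 200%/7⌋ = $14,387. Book value $35,968.
Year 5: ⌊$35,968 × 200%/7⌋ = $10,276. Book value $25,692.
Year 6: ⌊$25,692 × 200%/7⌋ = $7,340. Book value $18,352.
Year 7 (final): $18,352 − $15,600 = $2,752. Book value $15,600.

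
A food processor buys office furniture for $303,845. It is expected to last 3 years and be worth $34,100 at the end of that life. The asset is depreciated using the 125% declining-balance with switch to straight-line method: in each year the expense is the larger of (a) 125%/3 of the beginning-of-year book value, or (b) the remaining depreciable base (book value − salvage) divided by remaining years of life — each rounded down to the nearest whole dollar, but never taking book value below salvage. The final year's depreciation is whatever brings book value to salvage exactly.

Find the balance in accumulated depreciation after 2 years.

Depreciable base = $303,845 − $34,100 = $269,745.
Year 1: DB = ⌊$303,845 × 125%/3⌋ = $126,602; SL = ⌊$269,745/3⌋ = $89,915 → take DB $126,602. Book value $177,243.
Year 2: DB = ⌊$177,243 × 125%/3⌋ = $73,851; SL = ⌊$143,143/2⌋ = $71,571 → take DB $73,851. Book value $103,392.
Accumulated through year 2 = $303,845 − $103,392 = $200,453.

$200,453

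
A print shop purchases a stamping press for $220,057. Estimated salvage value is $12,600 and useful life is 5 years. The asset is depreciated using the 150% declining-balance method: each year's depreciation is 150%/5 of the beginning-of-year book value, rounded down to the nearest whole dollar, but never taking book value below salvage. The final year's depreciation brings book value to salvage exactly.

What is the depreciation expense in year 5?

$40,236

Depreciable base = $220,057 − $12,600 = $207,457.
Year 1: ⌊$220,057 × 150%/5⌋ = $66,017. Book value $154,040.
Year 2: ⌊$154,040 × 150%/5⌋ = $46,212. Book value $107,828.
Year 3: ⌊$107,828 × 150%/5⌋ = $32,348. Book value $75,480.
Year 4: ⌊$75,480 × 150%/5⌋ = $22,644. Book value $52,836.
Year 5 (final): $52,836 − $12,600 = $40,236. Book value $12,600.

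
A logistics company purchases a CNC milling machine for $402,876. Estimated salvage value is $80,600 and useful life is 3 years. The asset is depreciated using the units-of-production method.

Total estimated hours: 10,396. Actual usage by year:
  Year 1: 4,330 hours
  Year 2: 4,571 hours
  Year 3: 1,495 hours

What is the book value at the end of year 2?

$126,945

Depreciable base = $402,876 − $80,600 = $322,276.
Rate = $322,276 / 10,396 hours = $31 per hour.
Year 1: 4,330 × $31 = $134,230. Book value $268,646.
Year 2: 4,571 × $31 = $141,701. Book value $126,945.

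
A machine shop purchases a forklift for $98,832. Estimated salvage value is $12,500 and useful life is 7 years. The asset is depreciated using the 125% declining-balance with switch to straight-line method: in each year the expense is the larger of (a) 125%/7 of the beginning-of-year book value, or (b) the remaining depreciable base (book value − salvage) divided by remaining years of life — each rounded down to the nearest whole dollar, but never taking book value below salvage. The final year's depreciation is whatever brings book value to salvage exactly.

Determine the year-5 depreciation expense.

Depreciable base = $98,832 − $12,500 = $86,332.
Year 1: DB = ⌊$98,832 × 125%/7⌋ = $17,648; SL = ⌊$86,332/7⌋ = $12,333 → take DB $17,648. Book value $81,184.
Year 2: DB = ⌊$81,184 × 125%/7⌋ = $14,497; SL = ⌊$68,684/6⌋ = $11,447 → take DB $14,497. Book value $66,687.
Year 3: DB = ⌊$66,687 × 125%/7⌋ = $11,908; SL = ⌊$54,187/5⌋ = $10,837 → take DB $11,908. Book value $54,779.
Year 4: DB = ⌊$54,779 × 125%/7⌋ = $9,781; SL = ⌊$42,279/4⌋ = $10,569 → take SL $10,569. Book value $44,210.
Year 5: DB = ⌊$44,210 × 125%/7⌋ = $7,894; SL = ⌊$31,710/3⌋ = $10,570 → take SL $10,570. Book value $33,640.

$10,570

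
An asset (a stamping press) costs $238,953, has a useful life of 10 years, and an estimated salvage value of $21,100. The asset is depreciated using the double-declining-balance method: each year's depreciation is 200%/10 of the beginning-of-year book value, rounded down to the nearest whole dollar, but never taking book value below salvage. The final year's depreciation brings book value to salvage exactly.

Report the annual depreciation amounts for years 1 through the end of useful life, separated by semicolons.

Depreciable base = $238,953 − $21,100 = $217,853.
Year 1: ⌊$238,953 × 200%/10⌋ = $47,790. Book value $191,163.
Year 2: ⌊$191,163 × 200%/10⌋ = $38,232. Book value $152,931.
Year 3: ⌊$152,931 × 200%/10⌋ = $30,586. Book value $122,345.
Year 4: ⌊$122,345 × 200%/10⌋ = $24,469. Book value $97,876.
Year 5: ⌊$97,876 × 200%/10⌋ = $19,575. Book value $78,301.
Year 6: ⌊$78,301 × 200%/10⌋ = $15,660. Book value $62,641.
Year 7: ⌊$62,641 × 200%/10⌋ = $12,528. Book value $50,113.
Year 8: ⌊$50,113 × 200%/10⌋ = $10,022. Book value $40,091.
Year 9: ⌊$40,091 × 200%/10⌋ = $8,018. Book value $32,073.
Year 10 (final): $32,073 − $21,100 = $10,973. Book value $21,100.

$47,790; $38,232; $30,586; $24,469; $19,575; $15,660; $12,528; $10,022; $8,018; $10,973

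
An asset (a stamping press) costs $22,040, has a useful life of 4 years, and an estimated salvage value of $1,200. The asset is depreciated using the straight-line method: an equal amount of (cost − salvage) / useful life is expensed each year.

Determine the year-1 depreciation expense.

Depreciable base = $22,040 − $1,200 = $20,840.
Annual expense = $20,840 / 4 = $5,210.

$5,210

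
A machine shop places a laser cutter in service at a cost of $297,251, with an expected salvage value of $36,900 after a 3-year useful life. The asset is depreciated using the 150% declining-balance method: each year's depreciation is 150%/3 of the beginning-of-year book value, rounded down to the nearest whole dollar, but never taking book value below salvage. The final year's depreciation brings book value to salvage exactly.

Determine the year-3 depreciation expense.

Depreciable base = $297,251 − $36,900 = $260,351.
Year 1: ⌊$297,251 × 150%/3⌋ = $148,625. Book value $148,626.
Year 2: ⌊$148,626 × 150%/3⌋ = $74,313. Book value $74,313.
Year 3 (final): $74,313 − $36,900 = $37,413. Book value $36,900.

$37,413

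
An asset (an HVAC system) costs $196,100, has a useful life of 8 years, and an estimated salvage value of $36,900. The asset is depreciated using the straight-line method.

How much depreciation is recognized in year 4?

$19,900

Depreciable base = $196,100 − $36,900 = $159,200.
Annual expense = $159,200 / 8 = $19,900.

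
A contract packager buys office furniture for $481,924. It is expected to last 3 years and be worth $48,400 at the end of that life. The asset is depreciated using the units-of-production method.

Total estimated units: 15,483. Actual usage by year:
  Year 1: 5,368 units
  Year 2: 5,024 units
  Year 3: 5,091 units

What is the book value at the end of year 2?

Depreciable base = $481,924 − $48,400 = $433,524.
Rate = $433,524 / 15,483 units = $28 per unit.
Year 1: 5,368 × $28 = $150,304. Book value $331,620.
Year 2: 5,024 × $28 = $140,672. Book value $190,948.

$190,948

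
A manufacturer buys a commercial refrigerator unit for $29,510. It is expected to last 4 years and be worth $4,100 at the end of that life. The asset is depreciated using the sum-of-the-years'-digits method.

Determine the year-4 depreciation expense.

Depreciable base = $29,510 − $4,100 = $25,410.
Sum of the years' digits = 4+3+2+1 = 10.
Year 1: $25,410 × 4/10 = $10,164. Book value $19,346.
Year 2: $25,410 × 3/10 = $7,623. Book value $11,723.
Year 3: $25,410 × 2/10 = $5,082. Book value $6,641.
Year 4: $25,410 × 1/10 = $2,541. Book value $4,100.

$2,541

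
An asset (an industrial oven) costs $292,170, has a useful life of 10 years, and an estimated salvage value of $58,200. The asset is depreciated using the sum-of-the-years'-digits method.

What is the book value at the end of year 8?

$70,962

Depreciable base = $292,170 − $58,200 = $233,970.
Sum of the years' digits = 10+9+8+7+6+5+4+3+2+1 = 55.
Year 1: $233,970 × 10/55 = $42,540. Book value $249,630.
Year 2: $233,970 × 9/55 = $38,286. Book value $211,344.
Year 3: $233,970 × 8/55 = $34,032. Book value $177,312.
Year 4: $233,970 × 7/55 = $29,778. Book value $147,534.
Year 5: $233,970 × 6/55 = $25,524. Book value $122,010.
Year 6: $233,970 × 5/55 = $21,270. Book value $100,740.
Year 7: $233,970 × 4/55 = $17,016. Book value $83,724.
Year 8: $233,970 × 3/55 = $12,762. Book value $70,962.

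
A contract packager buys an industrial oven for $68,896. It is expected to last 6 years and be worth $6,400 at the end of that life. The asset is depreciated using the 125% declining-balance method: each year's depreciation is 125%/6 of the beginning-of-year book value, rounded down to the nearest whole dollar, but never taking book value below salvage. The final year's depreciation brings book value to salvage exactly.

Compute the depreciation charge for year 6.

Depreciable base = $68,896 − $6,400 = $62,496.
Year 1: ⌊$68,896 × 125%/6⌋ = $14,353. Book value $54,543.
Year 2: ⌊$54,543 × 125%/6⌋ = $11,363. Book value $43,180.
Year 3: ⌊$43,180 × 125%/6⌋ = $8,995. Book value $34,185.
Year 4: ⌊$34,185 × 125%/6⌋ = $7,121. Book value $27,064.
Year 5: ⌊$27,064 × 125%/6⌋ = $5,638. Book value $21,426.
Year 6 (final): $21,426 − $6,400 = $15,026. Book value $6,400.

$15,026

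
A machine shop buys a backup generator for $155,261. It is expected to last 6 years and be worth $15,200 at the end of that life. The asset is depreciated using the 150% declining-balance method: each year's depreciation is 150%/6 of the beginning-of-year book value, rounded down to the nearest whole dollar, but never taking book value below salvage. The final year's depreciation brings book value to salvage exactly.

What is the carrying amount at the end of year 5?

Depreciable base = $155,261 − $15,200 = $140,061.
Year 1: ⌊$155,261 × 150%/6⌋ = $38,815. Book value $116,446.
Year 2: ⌊$116,446 × 150%/6⌋ = $29,111. Book value $87,335.
Year 3: ⌊$87,335 × 150%/6⌋ = $21,833. Book value $65,502.
Year 4: ⌊$65,502 × 150%/6⌋ = $16,375. Book value $49,127.
Year 5: ⌊$49,127 × 150%/6⌋ = $12,281. Book value $36,846.

$36,846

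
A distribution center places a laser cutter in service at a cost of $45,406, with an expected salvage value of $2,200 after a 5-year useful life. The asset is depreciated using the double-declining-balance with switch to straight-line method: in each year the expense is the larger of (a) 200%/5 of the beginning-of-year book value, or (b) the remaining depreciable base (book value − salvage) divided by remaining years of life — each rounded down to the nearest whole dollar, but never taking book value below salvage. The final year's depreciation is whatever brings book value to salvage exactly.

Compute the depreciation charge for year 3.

$6,538

Depreciable base = $45,406 − $2,200 = $43,206.
Year 1: DB = ⌊$45,406 × 200%/5⌋ = $18,162; SL = ⌊$43,206/5⌋ = $8,641 → take DB $18,162. Book value $27,244.
Year 2: DB = ⌊$27,244 × 200%/5⌋ = $10,897; SL = ⌊$25,044/4⌋ = $6,261 → take DB $10,897. Book value $16,347.
Year 3: DB = ⌊$16,347 × 200%/5⌋ = $6,538; SL = ⌊$14,147/3⌋ = $4,715 → take DB $6,538. Book value $9,809.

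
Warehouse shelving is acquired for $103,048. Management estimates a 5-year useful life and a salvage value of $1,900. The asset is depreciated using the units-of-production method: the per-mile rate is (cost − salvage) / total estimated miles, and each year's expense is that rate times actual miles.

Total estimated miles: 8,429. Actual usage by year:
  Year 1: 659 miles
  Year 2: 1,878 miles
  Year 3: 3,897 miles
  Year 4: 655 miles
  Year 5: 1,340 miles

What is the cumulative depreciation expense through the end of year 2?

$30,444

Depreciable base = $103,048 − $1,900 = $101,148.
Rate = $101,148 / 8,429 miles = $12 per mile.
Year 1: 659 × $12 = $7,908. Book value $95,140.
Year 2: 1,878 × $12 = $22,536. Book value $72,604.
Accumulated through year 2 = $103,048 − $72,604 = $30,444.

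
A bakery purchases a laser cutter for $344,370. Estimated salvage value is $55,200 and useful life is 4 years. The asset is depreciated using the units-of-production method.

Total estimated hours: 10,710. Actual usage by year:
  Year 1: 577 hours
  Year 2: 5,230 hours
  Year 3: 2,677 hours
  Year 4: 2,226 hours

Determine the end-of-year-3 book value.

$115,302

Depreciable base = $344,370 − $55,200 = $289,170.
Rate = $289,170 / 10,710 hours = $27 per hour.
Year 1: 577 × $27 = $15,579. Book value $328,791.
Year 2: 5,230 × $27 = $141,210. Book value $187,581.
Year 3: 2,677 × $27 = $72,279. Book value $115,302.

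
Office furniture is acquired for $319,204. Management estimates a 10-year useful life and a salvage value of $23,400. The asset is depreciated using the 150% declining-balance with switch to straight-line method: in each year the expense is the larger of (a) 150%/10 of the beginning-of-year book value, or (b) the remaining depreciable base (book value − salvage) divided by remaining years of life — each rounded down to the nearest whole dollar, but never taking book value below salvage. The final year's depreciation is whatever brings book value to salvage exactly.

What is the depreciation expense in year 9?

Depreciable base = $319,204 − $23,400 = $295,804.
Year 1: DB = ⌊$319,204 × 150%/10⌋ = $47,880; SL = ⌊$295,804/10⌋ = $29,580 → take DB $47,880. Book value $271,324.
Year 2: DB = ⌊$271,324 × 150%/10⌋ = $40,698; SL = ⌊$247,924/9⌋ = $27,547 → take DB $40,698. Book value $230,626.
Year 3: DB = ⌊$230,626 × 150%/10⌋ = $34,593; SL = ⌊$207,226/8⌋ = $25,903 → take DB $34,593. Book value $196,033.
Year 4: DB = ⌊$196,033 × 150%/10⌋ = $29,404; SL = ⌊$172,633/7⌋ = $24,661 → take DB $29,404. Book value $166,629.
Year 5: DB = ⌊$166,629 × 150%/10⌋ = $24,994; SL = ⌊$143,229/6⌋ = $23,871 → take DB $24,994. Book value $141,635.
Year 6: DB = ⌊$141,635 × 150%/10⌋ = $21,245; SL = ⌊$118,235/5⌋ = $23,647 → take SL $23,647. Book value $117,988.
Year 7: DB = ⌊$117,988 × 150%/10⌋ = $17,698; SL = ⌊$94,588/4⌋ = $23,647 → take SL $23,647. Book value $94,341.
Year 8: DB = ⌊$94,341 × 150%/10⌋ = $14,151; SL = ⌊$70,941/3⌋ = $23,647 → take SL $23,647. Book value $70,694.
Year 9: DB = ⌊$70,694 × 150%/10⌋ = $10,604; SL = ⌊$47,294/2⌋ = $23,647 → take SL $23,647. Book value $47,047.

$23,647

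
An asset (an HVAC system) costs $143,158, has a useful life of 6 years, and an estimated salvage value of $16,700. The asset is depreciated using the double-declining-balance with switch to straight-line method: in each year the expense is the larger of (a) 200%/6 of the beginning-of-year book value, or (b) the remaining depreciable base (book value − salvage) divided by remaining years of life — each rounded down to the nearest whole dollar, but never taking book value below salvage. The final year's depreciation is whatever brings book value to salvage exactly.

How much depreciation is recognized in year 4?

Depreciable base = $143,158 − $16,700 = $126,458.
Year 1: DB = ⌊$143,158 × 200%/6⌋ = $47,719; SL = ⌊$126,458/6⌋ = $21,076 → take DB $47,719. Book value $95,439.
Year 2: DB = ⌊$95,439 × 200%/6⌋ = $31,813; SL = ⌊$78,739/5⌋ = $15,747 → take DB $31,813. Book value $63,626.
Year 3: DB = ⌊$63,626 × 200%/6⌋ = $21,208; SL = ⌊$46,926/4⌋ = $11,731 → take DB $21,208. Book value $42,418.
Year 4: DB = ⌊$42,418 × 200%/6⌋ = $14,139; SL = ⌊$25,718/3⌋ = $8,572 → take DB $14,139. Book value $28,279.

$14,139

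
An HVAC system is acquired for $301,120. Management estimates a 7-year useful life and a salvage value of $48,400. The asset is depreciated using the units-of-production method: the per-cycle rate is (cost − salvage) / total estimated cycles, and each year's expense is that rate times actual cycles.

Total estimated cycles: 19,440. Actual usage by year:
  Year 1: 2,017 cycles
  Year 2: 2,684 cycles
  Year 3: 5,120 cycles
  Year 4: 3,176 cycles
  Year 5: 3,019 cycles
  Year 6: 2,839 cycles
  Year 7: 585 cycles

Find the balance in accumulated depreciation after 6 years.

$245,115

Depreciable base = $301,120 − $48,400 = $252,720.
Rate = $252,720 / 19,440 cycles = $13 per cycle.
Year 1: 2,017 × $13 = $26,221. Book value $274,899.
Year 2: 2,684 × $13 = $34,892. Book value $240,007.
Year 3: 5,120 × $13 = $66,560. Book value $173,447.
Year 4: 3,176 × $13 = $41,288. Book value $132,159.
Year 5: 3,019 × $13 = $39,247. Book value $92,912.
Year 6: 2,839 × $13 = $36,907. Book value $56,005.
Accumulated through year 6 = $301,120 − $56,005 = $245,115.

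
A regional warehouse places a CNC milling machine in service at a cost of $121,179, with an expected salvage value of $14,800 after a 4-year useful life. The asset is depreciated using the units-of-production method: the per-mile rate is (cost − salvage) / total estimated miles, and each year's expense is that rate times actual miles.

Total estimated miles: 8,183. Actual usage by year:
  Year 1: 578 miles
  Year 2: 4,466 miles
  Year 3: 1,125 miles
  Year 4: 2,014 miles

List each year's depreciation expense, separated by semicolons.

Depreciable base = $121,179 − $14,800 = $106,379.
Rate = $106,379 / 8,183 miles = $13 per mile.
Year 1: 578 × $13 = $7,514. Book value $113,665.
Year 2: 4,466 × $13 = $58,058. Book value $55,607.
Year 3: 1,125 × $13 = $14,625. Book value $40,982.
Year 4: 2,014 × $13 = $26,182. Book value $14,800.

$7,514; $58,058; $14,625; $26,182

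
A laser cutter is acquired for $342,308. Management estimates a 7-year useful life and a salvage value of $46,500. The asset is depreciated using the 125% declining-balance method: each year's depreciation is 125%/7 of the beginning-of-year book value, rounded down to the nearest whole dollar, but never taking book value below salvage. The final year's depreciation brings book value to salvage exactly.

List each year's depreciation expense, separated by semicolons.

Depreciable base = $342,308 − $46,500 = $295,808.
Year 1: ⌊$342,308 × 125%/7⌋ = $61,126. Book value $281,182.
Year 2: ⌊$281,182 × 125%/7⌋ = $50,211. Book value $230,971.
Year 3: ⌊$230,971 × 125%/7⌋ = $41,244. Book value $189,727.
Year 4: ⌊$189,727 × 125%/7⌋ = $33,879. Book value $155,848.
Year 5: ⌊$155,848 × 125%/7⌋ = $27,830. Book value $128,018.
Year 6: ⌊$128,018 × 125%/7⌋ = $22,860. Book value $105,158.
Year 7 (final): $105,158 − $46,500 = $58,658. Book value $46,500.

$61,126; $50,211; $41,244; $33,879; $27,830; $22,860; $58,658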